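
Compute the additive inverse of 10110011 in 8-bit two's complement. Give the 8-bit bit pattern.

01001101

Invert: 01001100. Add 1: 01001101.
Check: 10110011 = -77, 01001101 = 77.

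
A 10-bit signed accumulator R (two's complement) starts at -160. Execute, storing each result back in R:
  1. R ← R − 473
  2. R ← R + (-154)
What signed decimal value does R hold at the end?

237

Start: R = -160 = 1101100000.
R = -160 − 473 = -633; wraps to 391 = 0110000111
R = 391 + (-154) = 237 = 0011101101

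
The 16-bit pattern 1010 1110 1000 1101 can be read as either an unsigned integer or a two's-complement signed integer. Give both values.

Unsigned: 1010111010001101 = 44685.
Signed: MSB=1 → 44685 − 65536 = -20851.

unsigned = 44685, signed = -20851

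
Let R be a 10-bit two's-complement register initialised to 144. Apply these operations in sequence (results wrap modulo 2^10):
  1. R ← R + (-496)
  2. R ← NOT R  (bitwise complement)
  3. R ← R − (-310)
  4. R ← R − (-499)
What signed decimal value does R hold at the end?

136

Start: R = 144 = 0010010000.
R = 144 + (-496) = -352 = 1010100000
R = NOT 1010100000 = 0101011111 = 351
R = 351 − (-310) = 661; wraps to -363 = 1010010101
R = -363 − (-499) = 136 = 0010001000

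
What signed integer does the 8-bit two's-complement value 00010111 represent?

23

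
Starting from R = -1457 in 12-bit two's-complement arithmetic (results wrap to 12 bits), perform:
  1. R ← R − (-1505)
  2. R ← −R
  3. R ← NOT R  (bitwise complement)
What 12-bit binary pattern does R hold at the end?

Start: R = -1457 = 101001001111.
R = -1457 − (-1505) = 48 = 000000110000
R = −(48) = -48 = 111111010000
R = NOT 111111010000 = 000000101111 = 47

000000101111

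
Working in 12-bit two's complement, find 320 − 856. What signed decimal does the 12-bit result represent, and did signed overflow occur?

-536; no overflow

320 → 000101000000
856 → 001101011000
Subtract via negate-and-add: invert 001101011000 + 1 = 110010101000 (i.e. -856).
  000101000000
+ 110010101000
= 110111101000
Result 110111101000: MSB = 1 → 3560 − 4096 = -536.
Addends (after negating the subtrahend) have opposite signs, so signed overflow cannot occur.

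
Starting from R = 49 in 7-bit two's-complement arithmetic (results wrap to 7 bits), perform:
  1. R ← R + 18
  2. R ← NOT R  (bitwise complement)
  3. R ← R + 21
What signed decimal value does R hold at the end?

Start: R = 49 = 0110001.
R = 49 + 18 = 67; wraps to -61 = 1000011
R = NOT 1000011 = 0111100 = 60
R = 60 + 21 = 81; wraps to -47 = 1010001

-47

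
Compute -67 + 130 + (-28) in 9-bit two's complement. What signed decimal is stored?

-67 + 130 = 63 (000111111)
63 + (-28) = 35 (000100011)

35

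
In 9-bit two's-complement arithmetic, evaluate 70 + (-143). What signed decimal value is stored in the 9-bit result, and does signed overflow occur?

-73; no overflow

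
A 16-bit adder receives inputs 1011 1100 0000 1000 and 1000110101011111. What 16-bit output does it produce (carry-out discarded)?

  1011110000001000
+ 1000110101011111
= 0100100101100111  (discard carry-out 1)

0100100101100111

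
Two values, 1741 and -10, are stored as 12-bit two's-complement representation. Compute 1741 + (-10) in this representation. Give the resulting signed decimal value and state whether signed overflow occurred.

1741 → 011011001101
-10 → 111111110110
  011011001101
+ 111111110110
= 011011000011  (discard carry-out 1)
Result 011011000011: MSB = 0 → value 1731.
Addends have opposite signs, so signed overflow cannot occur.

1731; no overflow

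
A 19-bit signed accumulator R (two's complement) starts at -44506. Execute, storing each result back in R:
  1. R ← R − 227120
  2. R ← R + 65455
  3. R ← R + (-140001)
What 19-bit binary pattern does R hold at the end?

0101011011111000100

Start: R = -44506 = 1110101001000100110.
R = -44506 − 227120 = -271626; wraps to 252662 = 0111101101011110110
R = 252662 + 65455 = 318117; wraps to -206171 = 1001101101010100101
R = -206171 + (-140001) = -346172; wraps to 178116 = 0101011011111000100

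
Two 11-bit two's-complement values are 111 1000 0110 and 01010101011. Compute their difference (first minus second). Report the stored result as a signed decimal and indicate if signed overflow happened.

-805; no overflow

111 1000 0110 → 11110000110 = -122 (signed)
01010101011 = 683 (signed)
Subtract via negate-and-add: invert 01010101011 + 1 = 10101010101 (i.e. -683).
  11110000110
+ 10101010101
= 10011011011  (discard carry-out 1)
Result 10011011011: MSB = 1 → 1243 − 2048 = -805.
Both addends (after negating the subtrahend) are negative and so is the stored result: no signed overflow.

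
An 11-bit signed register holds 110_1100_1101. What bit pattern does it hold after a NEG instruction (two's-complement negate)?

00100110011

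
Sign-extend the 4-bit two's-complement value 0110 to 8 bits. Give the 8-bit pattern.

00000110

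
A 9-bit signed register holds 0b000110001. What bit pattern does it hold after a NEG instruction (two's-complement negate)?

Invert: 111001110. Add 1: 111001111.

111001111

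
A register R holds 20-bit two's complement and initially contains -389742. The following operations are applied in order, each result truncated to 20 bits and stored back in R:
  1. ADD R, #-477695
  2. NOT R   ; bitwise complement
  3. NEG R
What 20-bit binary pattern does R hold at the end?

00101100001110010100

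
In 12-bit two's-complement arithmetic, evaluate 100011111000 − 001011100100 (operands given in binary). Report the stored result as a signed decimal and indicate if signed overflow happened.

1556; overflow

100011111000 = -1800 (signed)
001011100100 = 740 (signed)
Subtract via negate-and-add: invert 001011100100 + 1 = 110100011100 (i.e. -740).
  100011111000
+ 110100011100
= 011000010100  (discard carry-out 1)
Result 011000010100: MSB = 0 → value 1556.
Both addends (after negating the subtrahend) are negative but the stored result is non-negative: signed overflow. The true value -1800 − 740 = -2540 lies outside [-2048, 2047].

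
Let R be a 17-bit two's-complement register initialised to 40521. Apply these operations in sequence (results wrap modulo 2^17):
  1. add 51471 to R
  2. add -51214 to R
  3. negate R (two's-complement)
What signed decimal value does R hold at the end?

-40778

Start: R = 40521 = 01001111001001001.
R = 40521 + 51471 = 91992; wraps to -39080 = 10110011101011000
R = -39080 + (-51214) = -90294; wraps to 40778 = 01001111101001010
R = −(40778) = -40778 = 10110000010110110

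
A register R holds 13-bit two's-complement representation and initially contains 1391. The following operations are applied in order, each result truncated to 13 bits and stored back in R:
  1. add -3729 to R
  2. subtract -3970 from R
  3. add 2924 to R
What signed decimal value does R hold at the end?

Start: R = 1391 = 0010101101111.
R = 1391 + (-3729) = -2338 = 1011011011110
R = -2338 − (-3970) = 1632 = 0011001100000
R = 1632 + 2924 = 4556; wraps to -3636 = 1000111001100

-3636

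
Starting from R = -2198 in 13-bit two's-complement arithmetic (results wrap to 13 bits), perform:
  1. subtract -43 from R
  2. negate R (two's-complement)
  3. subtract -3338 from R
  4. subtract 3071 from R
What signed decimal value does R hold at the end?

2422

Start: R = -2198 = 1011101101010.
R = -2198 − (-43) = -2155 = 1011110010101
R = −(-2155) = 2155 = 0100001101011
R = 2155 − (-3338) = 5493; wraps to -2699 = 1010101110101
R = -2699 − 3071 = -5770; wraps to 2422 = 0100101110110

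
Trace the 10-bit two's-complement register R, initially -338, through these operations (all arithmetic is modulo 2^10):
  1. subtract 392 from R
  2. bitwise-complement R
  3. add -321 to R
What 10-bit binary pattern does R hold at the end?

0110011000

Start: R = -338 = 1010101110.
R = -338 − 392 = -730; wraps to 294 = 0100100110
R = NOT 0100100110 = 1011011001 = -295
R = -295 + (-321) = -616; wraps to 408 = 0110011000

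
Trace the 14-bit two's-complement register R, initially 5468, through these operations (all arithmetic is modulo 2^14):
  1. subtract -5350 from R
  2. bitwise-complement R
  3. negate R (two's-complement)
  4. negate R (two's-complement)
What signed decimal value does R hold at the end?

Start: R = 5468 = 01010101011100.
R = 5468 − (-5350) = 10818; wraps to -5566 = 10101001000010
R = NOT 10101001000010 = 01010110111101 = 5565
R = −(5565) = -5565 = 10101001000011
R = −(-5565) = 5565 = 01010110111101

5565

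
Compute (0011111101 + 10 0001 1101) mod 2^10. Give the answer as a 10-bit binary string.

  0011111101
+ 1000011101
= 1100011010

1100011010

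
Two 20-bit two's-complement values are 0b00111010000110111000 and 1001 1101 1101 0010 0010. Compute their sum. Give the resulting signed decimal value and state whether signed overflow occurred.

-164134; no overflow

0b00111010000110111000 → 00111010000110111000 = 238008 (signed)
1001 1101 1101 0010 0010 → 10011101110100100010 = -402142 (signed)
  00111010000110111000
+ 10011101110100100010
= 11010111111011011010
Result 11010111111011011010: MSB = 1 → 884442 − 1048576 = -164134.
Addends have opposite signs, so signed overflow cannot occur.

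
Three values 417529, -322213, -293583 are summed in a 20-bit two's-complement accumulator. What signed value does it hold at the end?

-198267

417529 + (-322213) = 95316 (00010111010001010100)
95316 + (-293583) = -198267 (11001111100110000101)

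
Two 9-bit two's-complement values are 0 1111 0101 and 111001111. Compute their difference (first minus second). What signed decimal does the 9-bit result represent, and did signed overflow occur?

-218; overflow

0 1111 0101 → 011110101 = 245 (signed)
111001111 = -49 (signed)
Subtract via negate-and-add: invert 111001111 + 1 = 000110001 (i.e. 49).
  011110101
+ 000110001
= 100100110
Result 100100110: MSB = 1 → 294 − 512 = -218.
Both addends (after negating the subtrahend) are non-negative but the stored result is negative: signed overflow. The true value 245 − (-49) = 294 lies outside [-256, 255].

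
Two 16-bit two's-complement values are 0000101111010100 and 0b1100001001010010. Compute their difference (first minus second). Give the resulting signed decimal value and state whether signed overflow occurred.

0000101111010100 = 3028 (signed)
0b1100001001010010 → 1100001001010010 = -15790 (signed)
Subtract via negate-and-add: invert 1100001001010010 + 1 = 0011110110101110 (i.e. 15790).
  0000101111010100
+ 0011110110101110
= 0100100110000010
Result 0100100110000010: MSB = 0 → value 18818.
Both addends (after negating the subtrahend) are non-negative and so is the stored result: no signed overflow.

18818; no overflow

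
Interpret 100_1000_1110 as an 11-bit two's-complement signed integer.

MSB is 1, so the value is negative.
Unsigned reading: 1166. Subtract 2^11 = 2048: 1166 − 2048 = -882.

-882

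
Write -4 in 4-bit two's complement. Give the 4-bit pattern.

|-4| = 4 = 0100 in 4 bits.
Invert the bits: 1011. Add 1: 1100.
Check: 1100 reads as 12 − 16 = -4.

1100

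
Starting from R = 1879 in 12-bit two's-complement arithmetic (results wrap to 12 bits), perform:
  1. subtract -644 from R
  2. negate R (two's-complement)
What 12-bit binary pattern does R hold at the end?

Start: R = 1879 = 011101010111.
R = 1879 − (-644) = 2523; wraps to -1573 = 100111011011
R = −(-1573) = 1573 = 011000100101

011000100101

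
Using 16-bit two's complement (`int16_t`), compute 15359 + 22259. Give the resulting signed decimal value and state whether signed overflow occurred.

-27918; overflow

15359 → 0011101111111111
22259 → 0101011011110011
  0011101111111111
+ 0101011011110011
= 1001001011110010
Result 1001001011110010: MSB = 1 → 37618 − 65536 = -27918.
Both addends are non-negative but the stored result is negative: signed overflow. The true value 15359 + 22259 = 37618 lies outside [-32768, 32767].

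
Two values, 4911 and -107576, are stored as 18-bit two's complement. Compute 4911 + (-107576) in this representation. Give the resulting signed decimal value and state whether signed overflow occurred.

-102665; no overflow

4911 → 000001001100101111
-107576 → 100101101111001000
  000001001100101111
+ 100101101111001000
= 100110111011110111
Result 100110111011110111: MSB = 1 → 159479 − 262144 = -102665.
Addends have opposite signs, so signed overflow cannot occur.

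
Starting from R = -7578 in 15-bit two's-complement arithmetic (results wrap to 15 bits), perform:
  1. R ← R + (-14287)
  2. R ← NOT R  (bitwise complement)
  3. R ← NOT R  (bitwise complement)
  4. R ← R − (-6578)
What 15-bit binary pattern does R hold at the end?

Start: R = -7578 = 110001001100110.
R = -7578 + (-14287) = -21865; wraps to 10903 = 010101010010111
R = NOT 010101010010111 = 101010101101000 = -10904
R = NOT 101010101101000 = 010101010010111 = 10903
R = 10903 − (-6578) = 17481; wraps to -15287 = 100010001001001

100010001001001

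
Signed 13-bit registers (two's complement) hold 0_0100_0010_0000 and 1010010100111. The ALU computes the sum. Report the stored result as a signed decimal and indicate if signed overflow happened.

0_0100_0010_0000 → 0010000100000 = 1056 (signed)
1010010100111 = -2905 (signed)
  0010000100000
+ 1010010100111
= 1100011000111
Result 1100011000111: MSB = 1 → 6343 − 8192 = -1849.
Addends have opposite signs, so signed overflow cannot occur.

-1849; no overflow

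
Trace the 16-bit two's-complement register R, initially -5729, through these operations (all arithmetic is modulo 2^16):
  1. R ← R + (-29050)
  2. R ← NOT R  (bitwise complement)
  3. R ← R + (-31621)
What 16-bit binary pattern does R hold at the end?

0000110001010101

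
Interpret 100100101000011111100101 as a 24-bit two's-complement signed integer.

MSB is 1, so the value is negative.
Unsigned reading: 9603045. Subtract 2^24 = 16777216: 9603045 − 16777216 = -7174171.

-7174171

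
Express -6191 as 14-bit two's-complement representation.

|-6191| = 6191 = 01100000101111 in 14 bits.
Invert the bits: 10011111010000. Add 1: 10011111010001.
Check: 10011111010001 reads as 10193 − 16384 = -6191.

10011111010001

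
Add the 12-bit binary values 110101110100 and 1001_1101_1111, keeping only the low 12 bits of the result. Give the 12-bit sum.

  110101110100
+ 100111011111
= 011101010011  (discard carry-out 1)

011101010011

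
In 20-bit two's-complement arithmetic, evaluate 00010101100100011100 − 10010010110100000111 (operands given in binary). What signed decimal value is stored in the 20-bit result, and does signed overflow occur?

-513003; overflow

00010101100100011100 = 88348 (signed)
10010010110100000111 = -447225 (signed)
Subtract via negate-and-add: invert 10010010110100000111 + 1 = 01101101001011111001 (i.e. 447225).
  00010101100100011100
+ 01101101001011111001
= 10000010110000010101
Result 10000010110000010101: MSB = 1 → 535573 − 1048576 = -513003.
Both addends (after negating the subtrahend) are non-negative but the stored result is negative: signed overflow. The true value 88348 − (-447225) = 535573 lies outside [-524288, 524287].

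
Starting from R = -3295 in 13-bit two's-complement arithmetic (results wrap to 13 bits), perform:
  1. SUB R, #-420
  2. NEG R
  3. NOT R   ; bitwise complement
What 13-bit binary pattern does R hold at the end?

Start: R = -3295 = 1001100100001.
R = -3295 − (-420) = -2875 = 1010011000101
R = −(-2875) = 2875 = 0101100111011
R = NOT 0101100111011 = 1010011000100 = -2876

1010011000100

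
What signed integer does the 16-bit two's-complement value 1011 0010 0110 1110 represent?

-19858

MSB is 1, so the value is negative.
Invert: 0100110110010001. Add 1: 0100110110010010 = 19858. So the value is −19858.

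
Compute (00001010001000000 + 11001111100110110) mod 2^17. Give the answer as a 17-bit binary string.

11011001101110110

  00001010001000000
+ 11001111100110110
= 11011001101110110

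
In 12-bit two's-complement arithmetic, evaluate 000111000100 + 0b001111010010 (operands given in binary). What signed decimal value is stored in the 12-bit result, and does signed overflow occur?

1430; no overflow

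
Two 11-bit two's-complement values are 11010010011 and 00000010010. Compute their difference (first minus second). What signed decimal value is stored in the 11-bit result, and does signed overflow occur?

-383; no overflow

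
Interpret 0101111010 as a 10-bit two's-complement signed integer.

378

MSB is 0, so the value is non-negative: 0101111010 = 378.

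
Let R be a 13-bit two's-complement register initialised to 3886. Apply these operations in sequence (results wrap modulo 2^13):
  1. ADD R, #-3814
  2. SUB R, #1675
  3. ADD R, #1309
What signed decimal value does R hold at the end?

Start: R = 3886 = 0111100101110.
R = 3886 + (-3814) = 72 = 0000001001000
R = 72 − 1675 = -1603 = 1100110111101
R = -1603 + 1309 = -294 = 1111011011010

-294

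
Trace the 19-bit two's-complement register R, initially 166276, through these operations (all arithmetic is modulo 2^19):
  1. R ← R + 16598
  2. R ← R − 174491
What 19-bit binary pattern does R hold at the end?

0000010000010111111

Start: R = 166276 = 0101000100110000100.
R = 166276 + 16598 = 182874 = 0101100101001011010
R = 182874 − 174491 = 8383 = 0000010000010111111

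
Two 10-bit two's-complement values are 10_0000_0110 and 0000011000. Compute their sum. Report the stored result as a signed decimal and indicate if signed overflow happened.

-482; no overflow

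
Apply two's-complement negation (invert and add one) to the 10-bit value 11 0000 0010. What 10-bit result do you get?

Invert: 0011111101. Add 1: 0011111110.

0011111110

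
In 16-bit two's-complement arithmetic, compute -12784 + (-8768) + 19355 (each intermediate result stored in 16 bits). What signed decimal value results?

-12784 + (-8768) = -21552 (1010101111010000)
-21552 + 19355 = -2197 (1111011101101011)

-2197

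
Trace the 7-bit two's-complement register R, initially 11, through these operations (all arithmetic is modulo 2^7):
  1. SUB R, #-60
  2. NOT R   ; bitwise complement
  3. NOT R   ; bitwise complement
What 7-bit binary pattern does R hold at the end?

Start: R = 11 = 0001011.
R = 11 − (-60) = 71; wraps to -57 = 1000111
R = NOT 1000111 = 0111000 = 56
R = NOT 0111000 = 1000111 = -57

1000111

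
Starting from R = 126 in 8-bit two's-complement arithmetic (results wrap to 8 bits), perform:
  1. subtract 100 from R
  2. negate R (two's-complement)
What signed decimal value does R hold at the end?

-26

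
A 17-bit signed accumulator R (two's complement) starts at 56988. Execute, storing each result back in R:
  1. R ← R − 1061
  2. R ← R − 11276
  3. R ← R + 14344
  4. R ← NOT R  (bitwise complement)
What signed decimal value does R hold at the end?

Start: R = 56988 = 01101111010011100.
R = 56988 − 1061 = 55927 = 01101101001110111
R = 55927 − 11276 = 44651 = 01010111001101011
R = 44651 + 14344 = 58995 = 01110011001110011
R = NOT 01110011001110011 = 10001100110001100 = -58996

-58996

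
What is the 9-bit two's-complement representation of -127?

|-127| = 127 = 001111111 in 9 bits.
Invert the bits: 110000000. Add 1: 110000001.

110000001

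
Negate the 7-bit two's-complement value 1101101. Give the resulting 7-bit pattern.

0010011

Invert: 0010010. Add 1: 0010011.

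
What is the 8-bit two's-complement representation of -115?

10001101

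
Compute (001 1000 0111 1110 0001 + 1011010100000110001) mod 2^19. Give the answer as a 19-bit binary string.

1110011000000010010

  0011000011111100001
+ 1011010100000110001
= 1110011000000010010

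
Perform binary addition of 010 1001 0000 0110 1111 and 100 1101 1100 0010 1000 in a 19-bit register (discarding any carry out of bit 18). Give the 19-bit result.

  0101001000001101111
+ 1001101110000101000
= 1110110110010010111

1110110110010010111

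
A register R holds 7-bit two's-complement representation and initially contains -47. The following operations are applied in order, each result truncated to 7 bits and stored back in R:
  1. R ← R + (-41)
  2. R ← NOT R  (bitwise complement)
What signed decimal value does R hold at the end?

-41

Start: R = -47 = 1010001.
R = -47 + (-41) = -88; wraps to 40 = 0101000
R = NOT 0101000 = 1010111 = -41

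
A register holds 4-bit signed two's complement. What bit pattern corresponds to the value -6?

|-6| = 6 = 0110 in 4 bits.
Invert the bits: 1001. Add 1: 1010.

1010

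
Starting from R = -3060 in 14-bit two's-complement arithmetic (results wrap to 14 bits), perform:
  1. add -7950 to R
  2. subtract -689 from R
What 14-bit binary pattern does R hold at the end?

01011110101111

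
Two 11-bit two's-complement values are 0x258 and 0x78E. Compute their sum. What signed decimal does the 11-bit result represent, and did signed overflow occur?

0x258 = 01001011000 = 600 (signed)
0x78E = 11110001110 = -114 (signed)
  01001011000
+ 11110001110
= 00111100110  (discard carry-out 1)
Result 00111100110: MSB = 0 → value 486.
Addends have opposite signs, so signed overflow cannot occur.

486; no overflow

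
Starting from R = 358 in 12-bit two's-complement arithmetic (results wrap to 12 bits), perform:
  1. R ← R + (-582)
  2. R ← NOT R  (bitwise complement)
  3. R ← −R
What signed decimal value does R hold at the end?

Start: R = 358 = 000101100110.
R = 358 + (-582) = -224 = 111100100000
R = NOT 111100100000 = 000011011111 = 223
R = −(223) = -223 = 111100100001

-223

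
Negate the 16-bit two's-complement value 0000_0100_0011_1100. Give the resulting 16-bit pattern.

1111101111000100

Invert: 1111101111000011. Add 1: 1111101111000100.
Check: 0000010000111100 = 1084, 1111101111000100 = -1084.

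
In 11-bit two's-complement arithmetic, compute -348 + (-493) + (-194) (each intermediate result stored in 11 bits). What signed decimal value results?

-348 + (-493) = -841 (10010110111)
-841 + (-194) = -1035 → wraps to 1013 (01111110101)

1013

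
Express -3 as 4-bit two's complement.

1101

|-3| = 3 = 0011 in 4 bits.
Invert the bits: 1100. Add 1: 1101.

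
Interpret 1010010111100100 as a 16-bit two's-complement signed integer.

-23068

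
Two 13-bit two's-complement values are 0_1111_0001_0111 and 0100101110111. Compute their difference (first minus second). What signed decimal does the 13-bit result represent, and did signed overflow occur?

1440; no overflow

0_1111_0001_0111 → 0111100010111 = 3863 (signed)
0100101110111 = 2423 (signed)
Subtract via negate-and-add: invert 0100101110111 + 1 = 1011010001001 (i.e. -2423).
  0111100010111
+ 1011010001001
= 0010110100000  (discard carry-out 1)
Result 0010110100000: MSB = 0 → value 1440.
Addends (after negating the subtrahend) have opposite signs, so signed overflow cannot occur.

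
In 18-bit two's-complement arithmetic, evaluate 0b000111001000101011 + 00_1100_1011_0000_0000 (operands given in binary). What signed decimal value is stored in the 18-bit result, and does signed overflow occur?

0b000111001000101011 → 000111001000101011 = 29227 (signed)
00_1100_1011_0000_0000 → 001100101100000000 = 51968 (signed)
  000111001000101011
+ 001100101100000000
= 010011110100101011
Result 010011110100101011: MSB = 0 → value 81195.
Both addends are non-negative and so is the stored result: no signed overflow.

81195; no overflow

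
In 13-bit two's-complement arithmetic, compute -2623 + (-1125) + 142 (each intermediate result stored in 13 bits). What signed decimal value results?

-3606

-2623 + (-1125) = -3748 (1000101011100)
-3748 + 142 = -3606 (1000111101010)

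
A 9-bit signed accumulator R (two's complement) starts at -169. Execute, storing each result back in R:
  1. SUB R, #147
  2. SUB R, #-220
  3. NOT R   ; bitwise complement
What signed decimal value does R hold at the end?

95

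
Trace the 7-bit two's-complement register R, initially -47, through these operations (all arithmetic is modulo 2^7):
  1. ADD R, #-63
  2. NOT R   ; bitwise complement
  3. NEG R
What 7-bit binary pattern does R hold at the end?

Start: R = -47 = 1010001.
R = -47 + (-63) = -110; wraps to 18 = 0010010
R = NOT 0010010 = 1101101 = -19
R = −(-19) = 19 = 0010011

0010011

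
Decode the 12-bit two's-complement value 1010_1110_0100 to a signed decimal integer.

-1308

MSB is 1, so the value is negative.
Invert: 010100011011. Add 1: 010100011100 = 1308. So the value is −1308.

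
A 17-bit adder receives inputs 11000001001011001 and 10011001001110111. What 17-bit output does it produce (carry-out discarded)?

01011010011010000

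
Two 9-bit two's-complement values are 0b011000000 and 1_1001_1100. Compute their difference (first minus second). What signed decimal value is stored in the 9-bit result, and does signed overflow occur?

-220; overflow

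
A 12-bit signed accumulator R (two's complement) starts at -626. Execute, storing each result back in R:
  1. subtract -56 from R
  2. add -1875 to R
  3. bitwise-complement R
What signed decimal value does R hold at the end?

-1652

Start: R = -626 = 110110001110.
R = -626 − (-56) = -570 = 110111000110
R = -570 + (-1875) = -2445; wraps to 1651 = 011001110011
R = NOT 011001110011 = 100110001100 = -1652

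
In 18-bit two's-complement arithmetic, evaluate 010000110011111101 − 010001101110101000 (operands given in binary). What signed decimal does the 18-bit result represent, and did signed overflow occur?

010000110011111101 = 68861 (signed)
010001101110101000 = 72616 (signed)
Subtract via negate-and-add: invert 010001101110101000 + 1 = 101110010001011000 (i.e. -72616).
  010000110011111101
+ 101110010001011000
= 111111000101010101
Result 111111000101010101: MSB = 1 → 258389 − 262144 = -3755.
Addends (after negating the subtrahend) have opposite signs, so signed overflow cannot occur.

-3755; no overflow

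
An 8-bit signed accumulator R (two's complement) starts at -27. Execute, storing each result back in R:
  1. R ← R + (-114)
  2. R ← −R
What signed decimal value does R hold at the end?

Start: R = -27 = 11100101.
R = -27 + (-114) = -141; wraps to 115 = 01110011
R = −(115) = -115 = 10001101

-115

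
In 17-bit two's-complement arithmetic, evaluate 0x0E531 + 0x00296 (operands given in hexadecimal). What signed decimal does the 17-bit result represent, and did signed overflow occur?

59335; no overflow

0x0E531 = 01110010100110001 = 58673 (signed)
0x00296 = 00000001010010110 = 662 (signed)
  01110010100110001
+ 00000001010010110
= 01110011111000111
Result 01110011111000111: MSB = 0 → value 59335.
Both addends are non-negative and so is the stored result: no signed overflow.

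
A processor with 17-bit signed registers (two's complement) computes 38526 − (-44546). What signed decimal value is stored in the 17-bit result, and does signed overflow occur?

38526 → 01001011001111110
-44546 → 10101000111111110
Subtract via negate-and-add: invert 10101000111111110 + 1 = 01010111000000010 (i.e. 44546).
  01001011001111110
+ 01010111000000010
= 10100010010000000
Result 10100010010000000: MSB = 1 → 83072 − 131072 = -48000.
Both addends (after negating the subtrahend) are non-negative but the stored result is negative: signed overflow. The true value 38526 − (-44546) = 83072 lies outside [-65536, 65535].

-48000; overflow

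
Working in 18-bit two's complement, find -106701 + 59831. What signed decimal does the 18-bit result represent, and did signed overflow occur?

-46870; no overflow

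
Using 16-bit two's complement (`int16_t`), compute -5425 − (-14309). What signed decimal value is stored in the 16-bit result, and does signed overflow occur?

8884; no overflow

-5425 → 1110101011001111
-14309 → 1100100000011011
Subtract via negate-and-add: invert 1100100000011011 + 1 = 0011011111100101 (i.e. 14309).
  1110101011001111
+ 0011011111100101
= 0010001010110100  (discard carry-out 1)
Result 0010001010110100: MSB = 0 → value 8884.
Addends (after negating the subtrahend) have opposite signs, so signed overflow cannot occur.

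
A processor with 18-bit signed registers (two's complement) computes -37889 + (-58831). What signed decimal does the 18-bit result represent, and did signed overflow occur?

-96720; no overflow

-37889 → 110110101111111111
-58831 → 110001101000110001
  110110101111111111
+ 110001101000110001
= 101000011000110000  (discard carry-out 1)
Result 101000011000110000: MSB = 1 → 165424 − 262144 = -96720.
Both addends are negative and so is the stored result: no signed overflow.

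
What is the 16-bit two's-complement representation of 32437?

32437 is non-negative, so write it directly in 16 bits: 0111111010110101.

0111111010110101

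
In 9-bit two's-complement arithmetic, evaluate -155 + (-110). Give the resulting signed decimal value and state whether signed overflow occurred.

-155 → 101100101
-110 → 110010010
  101100101
+ 110010010
= 011110111  (discard carry-out 1)
Result 011110111: MSB = 0 → value 247.
Both addends are negative but the stored result is non-negative: signed overflow. The true value -155 + (-110) = -265 lies outside [-256, 255].

247; overflow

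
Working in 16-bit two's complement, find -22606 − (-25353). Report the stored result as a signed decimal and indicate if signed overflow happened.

-22606 → 1010011110110010
-25353 → 1001110011110111
Subtract via negate-and-add: invert 1001110011110111 + 1 = 0110001100001001 (i.e. 25353).
  1010011110110010
+ 0110001100001001
= 0000101010111011  (discard carry-out 1)
Result 0000101010111011: MSB = 0 → value 2747.
Addends (after negating the subtrahend) have opposite signs, so signed overflow cannot occur.

2747; no overflow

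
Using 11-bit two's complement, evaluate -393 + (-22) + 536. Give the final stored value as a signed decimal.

-393 + (-22) = -415 (11001100001)
-415 + 536 = 121 (00001111001)

121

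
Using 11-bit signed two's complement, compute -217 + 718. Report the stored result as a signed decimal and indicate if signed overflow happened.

501; no overflow

-217 → 11100100111
718 → 01011001110
  11100100111
+ 01011001110
= 00111110101  (discard carry-out 1)
Result 00111110101: MSB = 0 → value 501.
Addends have opposite signs, so signed overflow cannot occur.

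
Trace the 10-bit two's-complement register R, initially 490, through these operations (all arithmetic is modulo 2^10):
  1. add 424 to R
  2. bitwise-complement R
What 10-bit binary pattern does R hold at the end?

Start: R = 490 = 0111101010.
R = 490 + 424 = 914; wraps to -110 = 1110010010
R = NOT 1110010010 = 0001101101 = 109

0001101101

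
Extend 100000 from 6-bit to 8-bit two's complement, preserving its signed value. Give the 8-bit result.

11100000

MSB of 100000 is 1; replicate it into the new high bits.
11|100000 → 11100000 (still -32).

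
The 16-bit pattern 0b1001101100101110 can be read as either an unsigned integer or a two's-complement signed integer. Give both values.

Unsigned: 1001101100101110 = 39726.
Signed: MSB=1 → 39726 − 65536 = -25810.

unsigned = 39726, signed = -25810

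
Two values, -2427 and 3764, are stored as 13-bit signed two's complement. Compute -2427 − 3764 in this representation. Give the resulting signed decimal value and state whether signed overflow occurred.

-2427 → 1011010000101
3764 → 0111010110100
Subtract via negate-and-add: invert 0111010110100 + 1 = 1000101001100 (i.e. -3764).
  1011010000101
+ 1000101001100
= 0011111010001  (discard carry-out 1)
Result 0011111010001: MSB = 0 → value 2001.
Both addends (after negating the subtrahend) are negative but the stored result is non-negative: signed overflow. The true value -2427 − 3764 = -6191 lies outside [-4096, 4095].

2001; overflow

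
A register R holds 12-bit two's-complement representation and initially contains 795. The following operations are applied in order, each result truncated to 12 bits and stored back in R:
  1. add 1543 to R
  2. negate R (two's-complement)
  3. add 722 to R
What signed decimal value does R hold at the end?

-1616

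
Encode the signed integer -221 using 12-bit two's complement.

111100100011

|-221| = 221 = 000011011101 in 12 bits.
Invert the bits: 111100100010. Add 1: 111100100011.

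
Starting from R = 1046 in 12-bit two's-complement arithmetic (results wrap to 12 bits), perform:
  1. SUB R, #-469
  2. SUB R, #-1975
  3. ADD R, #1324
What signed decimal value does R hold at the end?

718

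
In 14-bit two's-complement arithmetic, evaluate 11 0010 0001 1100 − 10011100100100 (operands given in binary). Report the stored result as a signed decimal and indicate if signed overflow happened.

2808; no overflow

11 0010 0001 1100 → 11001000011100 = -3556 (signed)
10011100100100 = -6364 (signed)
Subtract via negate-and-add: invert 10011100100100 + 1 = 01100011011100 (i.e. 6364).
  11001000011100
+ 01100011011100
= 00101011111000  (discard carry-out 1)
Result 00101011111000: MSB = 0 → value 2808.
Addends (after negating the subtrahend) have opposite signs, so signed overflow cannot occur.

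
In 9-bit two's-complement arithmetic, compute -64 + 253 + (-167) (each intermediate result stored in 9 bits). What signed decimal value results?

22

-64 + 253 = 189 (010111101)
189 + (-167) = 22 (000010110)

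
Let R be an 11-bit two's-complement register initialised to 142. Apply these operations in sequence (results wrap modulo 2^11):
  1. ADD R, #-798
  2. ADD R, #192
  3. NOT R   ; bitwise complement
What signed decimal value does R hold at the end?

463

Start: R = 142 = 00010001110.
R = 142 + (-798) = -656 = 10101110000
R = -656 + 192 = -464 = 11000110000
R = NOT 11000110000 = 00111001111 = 463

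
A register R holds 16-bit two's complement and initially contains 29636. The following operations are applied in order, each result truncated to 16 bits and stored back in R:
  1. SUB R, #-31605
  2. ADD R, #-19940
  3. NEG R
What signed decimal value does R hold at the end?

24235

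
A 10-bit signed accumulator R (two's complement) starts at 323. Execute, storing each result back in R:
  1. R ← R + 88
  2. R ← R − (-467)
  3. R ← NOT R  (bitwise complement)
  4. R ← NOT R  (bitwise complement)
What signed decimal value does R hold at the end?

-146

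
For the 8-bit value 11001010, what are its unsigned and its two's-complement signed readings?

unsigned = 202, signed = -54

Unsigned: 11001010 = 202.
Signed: MSB=1 → 202 − 256 = -54.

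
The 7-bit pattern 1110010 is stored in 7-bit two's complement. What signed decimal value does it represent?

-14

MSB is 1, so the value is negative.
Invert: 0001101. Add 1: 0001110 = 14. So the value is −14.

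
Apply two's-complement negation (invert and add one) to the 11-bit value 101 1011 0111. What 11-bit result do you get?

01001001001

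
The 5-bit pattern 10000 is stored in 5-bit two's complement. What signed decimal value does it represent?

-16

MSB is 1, so the value is negative.
Unsigned reading: 16. Subtract 2^5 = 32: 16 − 32 = -16.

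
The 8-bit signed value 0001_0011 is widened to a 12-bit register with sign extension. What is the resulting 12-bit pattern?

000000010011

MSB of 00010011 is 0; replicate it into the new high bits.
0000|00010011 → 000000010011 (still 19).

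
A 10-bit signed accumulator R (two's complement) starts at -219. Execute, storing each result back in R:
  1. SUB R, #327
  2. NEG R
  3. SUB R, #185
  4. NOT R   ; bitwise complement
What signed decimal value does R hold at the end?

-362

Start: R = -219 = 1100100101.
R = -219 − 327 = -546; wraps to 478 = 0111011110
R = −(478) = -478 = 1000100010
R = -478 − 185 = -663; wraps to 361 = 0101101001
R = NOT 0101101001 = 1010010110 = -362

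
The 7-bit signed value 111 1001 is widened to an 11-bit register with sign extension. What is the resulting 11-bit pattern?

MSB of 1111001 is 1; replicate it into the new high bits.
1111|1111001 → 11111111001 (still -7).

11111111001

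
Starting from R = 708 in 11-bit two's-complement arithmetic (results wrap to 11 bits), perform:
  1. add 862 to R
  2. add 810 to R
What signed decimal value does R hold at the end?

Start: R = 708 = 01011000100.
R = 708 + 862 = 1570; wraps to -478 = 11000100010
R = -478 + 810 = 332 = 00101001100

332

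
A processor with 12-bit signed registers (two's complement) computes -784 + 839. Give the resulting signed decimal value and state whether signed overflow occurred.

-784 → 110011110000
839 → 001101000111
  110011110000
+ 001101000111
= 000000110111  (discard carry-out 1)
Result 000000110111: MSB = 0 → value 55.
Addends have opposite signs, so signed overflow cannot occur.

55; no overflow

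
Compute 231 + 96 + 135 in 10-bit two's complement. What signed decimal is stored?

462

231 + 96 = 327 (0101000111)
327 + 135 = 462 (0111001110)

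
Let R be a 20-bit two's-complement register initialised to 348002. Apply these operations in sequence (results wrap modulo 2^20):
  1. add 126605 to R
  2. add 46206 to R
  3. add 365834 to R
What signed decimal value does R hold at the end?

-161929

Start: R = 348002 = 01010100111101100010.
R = 348002 + 126605 = 474607 = 01110011110111101111
R = 474607 + 46206 = 520813 = 01111111001001101101
R = 520813 + 365834 = 886647; wraps to -161929 = 11011000011101110111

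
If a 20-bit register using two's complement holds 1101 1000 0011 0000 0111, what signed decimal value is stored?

MSB is 1, so the value is negative.
Unsigned reading: 885511. Subtract 2^20 = 1048576: 885511 − 1048576 = -163065.

-163065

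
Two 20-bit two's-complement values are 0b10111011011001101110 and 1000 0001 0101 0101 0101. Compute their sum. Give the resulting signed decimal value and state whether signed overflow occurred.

248771; overflow

0b10111011011001101110 → 10111011011001101110 = -280978 (signed)
1000 0001 0101 0101 0101 → 10000001010101010101 = -518827 (signed)
  10111011011001101110
+ 10000001010101010101
= 00111100101111000011  (discard carry-out 1)
Result 00111100101111000011: MSB = 0 → value 248771.
Both addends are negative but the stored result is non-negative: signed overflow. The true value -280978 + (-518827) = -799805 lies outside [-524288, 524287].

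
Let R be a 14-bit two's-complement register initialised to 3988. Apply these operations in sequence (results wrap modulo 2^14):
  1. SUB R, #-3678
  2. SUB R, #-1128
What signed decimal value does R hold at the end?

Start: R = 3988 = 00111110010100.
R = 3988 − (-3678) = 7666 = 01110111110010
R = 7666 − (-1128) = 8794; wraps to -7590 = 10001001011010

-7590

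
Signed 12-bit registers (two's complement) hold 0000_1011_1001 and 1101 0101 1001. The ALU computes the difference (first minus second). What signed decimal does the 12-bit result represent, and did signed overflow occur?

864; no overflow

0000_1011_1001 → 000010111001 = 185 (signed)
1101 0101 1001 → 110101011001 = -679 (signed)
Subtract via negate-and-add: invert 110101011001 + 1 = 001010100111 (i.e. 679).
  000010111001
+ 001010100111
= 001101100000
Result 001101100000: MSB = 0 → value 864.
Both addends (after negating the subtrahend) are non-negative and so is the stored result: no signed overflow.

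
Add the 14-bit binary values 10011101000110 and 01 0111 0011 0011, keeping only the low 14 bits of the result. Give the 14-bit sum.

11111001111001

  10011101000110
+ 01011100110011
= 11111001111001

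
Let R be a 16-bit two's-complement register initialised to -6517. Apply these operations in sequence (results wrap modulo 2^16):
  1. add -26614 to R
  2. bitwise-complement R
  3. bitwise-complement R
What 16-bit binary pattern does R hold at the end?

0111111010010101

Start: R = -6517 = 1110011010001011.
R = -6517 + (-26614) = -33131; wraps to 32405 = 0111111010010101
R = NOT 0111111010010101 = 1000000101101010 = -32406
R = NOT 1000000101101010 = 0111111010010101 = 32405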